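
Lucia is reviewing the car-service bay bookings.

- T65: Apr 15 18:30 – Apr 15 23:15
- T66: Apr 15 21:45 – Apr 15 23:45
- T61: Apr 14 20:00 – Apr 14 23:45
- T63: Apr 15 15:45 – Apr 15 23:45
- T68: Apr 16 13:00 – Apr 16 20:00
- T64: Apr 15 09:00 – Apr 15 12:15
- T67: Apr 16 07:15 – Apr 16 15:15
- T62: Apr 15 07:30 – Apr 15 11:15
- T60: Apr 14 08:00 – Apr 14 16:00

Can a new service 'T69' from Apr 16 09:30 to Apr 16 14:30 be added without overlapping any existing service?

No — it overlaps T67, T68

T60: ends Apr 14 16:00 at or before T69 starts Apr 16 09:30 → clear.
T61: ends Apr 14 23:45 at or before T69 starts Apr 16 09:30 → clear.
T62: ends Apr 15 11:15 at or before T69 starts Apr 16 09:30 → clear.
T64: ends Apr 15 12:15 at or before T69 starts Apr 16 09:30 → clear.
T63: ends Apr 15 23:45 at or before T69 starts Apr 16 09:30 → clear.
T65: ends Apr 15 23:15 at or before T69 starts Apr 16 09:30 → clear.
T66: ends Apr 15 23:45 at or before T69 starts Apr 16 09:30 → clear.
T67: starts Apr 16 07:15 before T69 ends Apr 16 14:30, and ends Apr 16 15:15 after T69 starts Apr 16 09:30 → overlap.
T68: starts Apr 16 13:00 before T69 ends Apr 16 14:30, and ends Apr 16 20:00 after T69 starts Apr 16 09:30 → overlap.
T69 overlaps T67, T68.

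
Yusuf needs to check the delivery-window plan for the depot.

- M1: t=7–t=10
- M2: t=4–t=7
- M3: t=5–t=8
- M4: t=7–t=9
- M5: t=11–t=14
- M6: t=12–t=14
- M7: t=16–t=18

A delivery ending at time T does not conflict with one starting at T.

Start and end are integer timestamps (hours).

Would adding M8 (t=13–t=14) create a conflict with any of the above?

Yes — it overlaps M5, M6

M2: ends t=7 at or before M8 starts t=13 → clear.
M3: ends t=8 at or before M8 starts t=13 → clear.
M1: ends t=10 at or before M8 starts t=13 → clear.
M4: ends t=9 at or before M8 starts t=13 → clear.
M5: starts t=11 before M8 ends t=14, and ends t=14 after M8 starts t=13 → overlap.
M6: starts t=12 before M8 ends t=14, and ends t=14 after M8 starts t=13 → overlap.
M7: starts t=16 at or after M8 ends t=14 → clear.
M8 overlaps M5, M6.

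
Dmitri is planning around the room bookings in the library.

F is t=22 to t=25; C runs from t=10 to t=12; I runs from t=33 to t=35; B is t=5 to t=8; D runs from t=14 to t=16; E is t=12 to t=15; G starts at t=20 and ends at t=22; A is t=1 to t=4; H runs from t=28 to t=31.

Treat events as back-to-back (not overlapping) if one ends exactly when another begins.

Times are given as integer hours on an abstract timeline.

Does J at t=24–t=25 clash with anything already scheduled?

Yes — it overlaps F

A: ends t=4 at or before J starts t=24 → clear.
B: ends t=8 at or before J starts t=24 → clear.
C: ends t=12 at or before J starts t=24 → clear.
E: ends t=15 at or before J starts t=24 → clear.
D: ends t=16 at or before J starts t=24 → clear.
G: ends t=22 at or before J starts t=24 → clear.
F: starts t=22 before J ends t=25, and ends t=25 after J starts t=24 → overlap.
H: starts t=28 at or after J ends t=25 → clear.
I: starts t=33 at or after J ends t=25 → clear.
J overlaps F.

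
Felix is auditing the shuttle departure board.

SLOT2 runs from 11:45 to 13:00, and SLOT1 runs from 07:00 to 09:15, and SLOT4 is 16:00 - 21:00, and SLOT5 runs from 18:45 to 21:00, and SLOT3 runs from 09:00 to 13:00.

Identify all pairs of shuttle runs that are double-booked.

SLOT1 & SLOT3, SLOT2 & SLOT3, SLOT4 & SLOT5

Two intervals overlap when each starts before the other ends.
Sorted by start: SLOT1, SLOT3, SLOT2, SLOT4, SLOT5.
SLOT3 starts before SLOT1 ends → SLOT1 and SLOT3 overlap.
SLOT2 starts after SLOT1 ends, so nothing later overlaps SLOT1 either.
SLOT2 starts before SLOT3 ends → SLOT3 and SLOT2 overlap.
SLOT4 starts after SLOT3 ends, so nothing later overlaps SLOT3 either.
SLOT4 starts after SLOT2 ends, so nothing later overlaps SLOT2 either.
SLOT5 starts before SLOT4 ends → SLOT4 and SLOT5 overlap.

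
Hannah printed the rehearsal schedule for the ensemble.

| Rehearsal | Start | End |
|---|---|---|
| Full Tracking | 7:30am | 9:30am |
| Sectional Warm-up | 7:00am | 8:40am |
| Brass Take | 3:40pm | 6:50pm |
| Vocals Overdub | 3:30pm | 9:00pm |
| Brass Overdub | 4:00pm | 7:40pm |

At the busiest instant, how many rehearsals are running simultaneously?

3

Walk through starts and ends in time order (an end at T is processed before a start at T):
7:00am start Sectional Warm-up → 1
7:30am start Full Tracking → 2
8:40am end Sectional Warm-up → 1
9:30am end Full Tracking → 0
3:30pm start Vocals Overdub → 1
3:40pm start Brass Take → 2
4:00pm start Brass Overdub → 3
6:50pm end Brass Take → 2
7:40pm end Brass Overdub → 1
9:00pm end Vocals Overdub → 0
Peak is 3, at 4:00pm (Brass Overdub, Brass Take, Vocals Overdub).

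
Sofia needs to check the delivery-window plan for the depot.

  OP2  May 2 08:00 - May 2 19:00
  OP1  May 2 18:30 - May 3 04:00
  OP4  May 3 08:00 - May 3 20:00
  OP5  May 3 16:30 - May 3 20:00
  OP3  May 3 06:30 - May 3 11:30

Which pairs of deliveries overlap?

Sorted by start: OP2, OP1, OP3, OP4, OP5.
OP1 starts before OP2 ends → OP2 and OP1 overlap.
OP3 starts after OP2 ends, so nothing later overlaps OP2 either.
OP3 starts after OP1 ends, so nothing later overlaps OP1 either.
OP4 starts before OP3 ends → OP3 and OP4 overlap.
OP5 starts after OP3 ends.
OP5 starts before OP4 ends → OP4 and OP5 overlap.

OP1 & OP2, OP3 & OP4, OP4 & OP5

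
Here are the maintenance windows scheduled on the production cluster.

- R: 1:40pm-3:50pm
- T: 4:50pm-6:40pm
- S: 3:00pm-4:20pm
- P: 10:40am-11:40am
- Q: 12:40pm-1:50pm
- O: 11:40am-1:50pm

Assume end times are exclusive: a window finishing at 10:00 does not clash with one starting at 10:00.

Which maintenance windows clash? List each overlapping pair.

O & Q, O & R, Q & R, R & S

Check each pair: they overlap iff neither finishes before the other starts.
Sorted by start: P, O, Q, R, S, T.
O starts exactly when P ends (back-to-back, no overlap), so nothing later overlaps P either.
Q starts before O ends → O and Q overlap.
R starts before O ends → O and R overlap.
S starts after O ends, so nothing later overlaps O either.
R starts before Q ends → Q and R overlap.
S starts after Q ends, so nothing later overlaps Q either.
S starts before R ends → R and S overlap.
T starts after R ends.
T starts after S ends.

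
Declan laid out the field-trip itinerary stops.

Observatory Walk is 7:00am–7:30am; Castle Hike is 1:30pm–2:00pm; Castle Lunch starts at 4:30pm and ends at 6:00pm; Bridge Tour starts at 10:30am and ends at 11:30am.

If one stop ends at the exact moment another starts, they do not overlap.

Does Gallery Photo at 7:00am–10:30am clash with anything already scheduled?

Yes — it overlaps Observatory Walk

Observatory Walk: starts 7:00am before Gallery Photo ends 10:30am, and ends 7:30am after Gallery Photo starts 7:00am → overlap.
Bridge Tour: starts 10:30am at or after Gallery Photo ends 10:30am → clear.
Castle Hike: starts 1:30pm at or after Gallery Photo ends 10:30am → clear.
Castle Lunch: starts 4:30pm at or after Gallery Photo ends 10:30am → clear.
Gallery Photo overlaps Observatory Walk.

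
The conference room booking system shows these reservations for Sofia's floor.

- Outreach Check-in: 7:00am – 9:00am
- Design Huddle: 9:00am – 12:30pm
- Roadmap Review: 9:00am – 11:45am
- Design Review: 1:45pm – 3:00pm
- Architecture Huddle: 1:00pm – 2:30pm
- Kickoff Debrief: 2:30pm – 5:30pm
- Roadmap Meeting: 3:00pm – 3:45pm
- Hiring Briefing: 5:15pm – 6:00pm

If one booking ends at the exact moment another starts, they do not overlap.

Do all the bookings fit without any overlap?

Sorted by start: Outreach Check-in, Design Huddle, Roadmap Review, Architecture Huddle, Design Review, Kickoff Debrief, Roadmap Meeting, Hiring Briefing.
Design Huddle starts exactly when Outreach Check-in ends (back-to-back, no overlap), so nothing later overlaps Outreach Check-in either.
Roadmap Review starts before Design Huddle ends → Design Huddle and Roadmap Review overlap.
That's a conflict, so the schedule is not conflict-free.

No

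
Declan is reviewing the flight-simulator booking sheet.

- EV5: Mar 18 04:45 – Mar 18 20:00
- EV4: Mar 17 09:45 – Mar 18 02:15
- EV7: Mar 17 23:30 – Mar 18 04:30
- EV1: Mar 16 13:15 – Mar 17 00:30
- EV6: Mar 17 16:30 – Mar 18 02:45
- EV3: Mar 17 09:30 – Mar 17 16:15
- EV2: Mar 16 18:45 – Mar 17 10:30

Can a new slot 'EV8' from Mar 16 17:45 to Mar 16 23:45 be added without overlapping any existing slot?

No — it overlaps EV1, EV2

EV1: starts Mar 16 13:15 before EV8 ends Mar 16 23:45, and ends Mar 17 00:30 after EV8 starts Mar 16 17:45 → overlap.
EV2: starts Mar 16 18:45 before EV8 ends Mar 16 23:45, and ends Mar 17 10:30 after EV8 starts Mar 16 17:45 → overlap.
EV3: starts Mar 17 09:30 at or after EV8 ends Mar 16 23:45 → clear.
EV4: starts Mar 17 09:45 at or after EV8 ends Mar 16 23:45 → clear.
EV6: starts Mar 17 16:30 at or after EV8 ends Mar 16 23:45 → clear.
EV7: starts Mar 17 23:30 at or after EV8 ends Mar 16 23:45 → clear.
EV5: starts Mar 18 04:45 at or after EV8 ends Mar 16 23:45 → clear.
EV8 overlaps EV1, EV2.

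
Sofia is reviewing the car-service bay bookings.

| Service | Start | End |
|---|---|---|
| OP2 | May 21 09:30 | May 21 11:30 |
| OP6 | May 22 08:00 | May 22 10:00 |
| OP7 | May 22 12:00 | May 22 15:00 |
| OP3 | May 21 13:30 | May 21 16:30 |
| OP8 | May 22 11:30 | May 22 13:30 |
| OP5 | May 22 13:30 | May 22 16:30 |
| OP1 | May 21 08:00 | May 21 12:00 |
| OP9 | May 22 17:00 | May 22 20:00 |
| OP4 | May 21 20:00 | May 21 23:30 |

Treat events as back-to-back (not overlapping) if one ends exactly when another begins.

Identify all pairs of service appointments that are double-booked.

OP1 & OP2, OP5 & OP7, OP7 & OP8

Two intervals overlap when each starts before the other ends.
Sorted by start: OP1, OP2, OP3, OP4, OP6, OP8, OP7, OP5, OP9.
OP2 starts before OP1 ends → OP1 and OP2 overlap.
OP3 starts after OP1 ends; OP1 is clear from here.
OP3 starts after OP2 ends; OP2 is clear from here.
OP4 starts after OP3 ends; OP3 is clear from here.
OP6 starts after OP4 ends; OP4 is clear from here.
OP8 starts after OP6 ends; OP6 is clear from here.
OP7 starts before OP8 ends → OP8 and OP7 overlap.
OP5 starts exactly when OP8 ends (back-to-back, no overlap); OP8 is clear from here.
OP5 starts before OP7 ends → OP7 and OP5 overlap.
OP9 starts after OP7 ends.
OP9 starts after OP5 ends.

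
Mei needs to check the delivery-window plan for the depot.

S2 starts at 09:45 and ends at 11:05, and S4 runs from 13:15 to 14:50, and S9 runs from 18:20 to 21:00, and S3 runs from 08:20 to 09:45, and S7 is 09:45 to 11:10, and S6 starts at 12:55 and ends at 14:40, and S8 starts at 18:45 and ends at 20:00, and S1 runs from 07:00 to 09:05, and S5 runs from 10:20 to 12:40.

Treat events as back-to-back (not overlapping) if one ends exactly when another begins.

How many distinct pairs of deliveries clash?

Two intervals overlap when each starts before the other ends.
Sorted by start: S1, S3, S2, S7, S5, S6, S4, S9, S8.
S3 starts before S1 ends → S1 and S3 overlap.
S2 starts after S1 ends, so nothing later overlaps S1 either.
S2 starts exactly when S3 ends (back-to-back, no overlap), so nothing later overlaps S3 either.
S7 starts before S2 ends → S2 and S7 overlap.
S5 starts before S2 ends → S2 and S5 overlap.
S6 starts after S2 ends, so nothing later overlaps S2 either.
S5 starts before S7 ends → S7 and S5 overlap.
S6 starts after S7 ends, so nothing later overlaps S7 either.
S6 starts after S5 ends, so nothing later overlaps S5 either.
S4 starts before S6 ends → S6 and S4 overlap.
S9 starts after S6 ends, so nothing later overlaps S6 either.
S9 starts after S4 ends, so nothing later overlaps S4 either.
S8 starts before S9 ends → S9 and S8 overlap.
Overlapping pairs: S1 & S3, S2 & S5, S2 & S7, S4 & S6, S5 & S7, S8 & S9 — 6 in total.

6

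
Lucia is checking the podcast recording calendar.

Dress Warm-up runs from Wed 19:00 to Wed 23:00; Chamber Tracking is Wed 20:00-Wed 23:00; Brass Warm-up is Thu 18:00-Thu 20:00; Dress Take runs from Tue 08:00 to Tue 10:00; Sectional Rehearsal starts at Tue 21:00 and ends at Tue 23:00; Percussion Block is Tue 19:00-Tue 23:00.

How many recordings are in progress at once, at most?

Sort all start/end points and keep a running count:
Tue 08:00 start Dress Take → 1
Tue 10:00 end Dress Take → 0
Tue 19:00 start Percussion Block → 1
Tue 21:00 start Sectional Rehearsal → 2
Tue 23:00 end Percussion Block → 1
Tue 23:00 end Sectional Rehearsal → 0
Wed 19:00 start Dress Warm-up → 1
Wed 20:00 start Chamber Tracking → 2
Wed 23:00 end Chamber Tracking → 1
Wed 23:00 end Dress Warm-up → 0
Thu 18:00 start Brass Warm-up → 1
Thu 20:00 end Brass Warm-up → 0
Peak is 2, at Tue 21:00 (Percussion Block, Sectional Rehearsal).

2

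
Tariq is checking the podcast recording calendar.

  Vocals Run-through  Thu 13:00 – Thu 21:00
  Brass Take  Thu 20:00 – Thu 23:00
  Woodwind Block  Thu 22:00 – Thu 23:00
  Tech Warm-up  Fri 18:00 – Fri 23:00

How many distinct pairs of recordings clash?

Two intervals overlap when each starts before the other ends.
Sorted by start: Vocals Run-through, Brass Take, Woodwind Block, Tech Warm-up.
Brass Take starts before Vocals Run-through ends → Vocals Run-through and Brass Take overlap.
Woodwind Block starts after Vocals Run-through ends; Vocals Run-through is clear from here.
Woodwind Block starts before Brass Take ends → Brass Take and Woodwind Block overlap.
Tech Warm-up starts after Brass Take ends.
Tech Warm-up starts after Woodwind Block ends.
Overlapping pairs: Brass Take & Vocals Run-through, Brass Take & Woodwind Block — 2 in total.

2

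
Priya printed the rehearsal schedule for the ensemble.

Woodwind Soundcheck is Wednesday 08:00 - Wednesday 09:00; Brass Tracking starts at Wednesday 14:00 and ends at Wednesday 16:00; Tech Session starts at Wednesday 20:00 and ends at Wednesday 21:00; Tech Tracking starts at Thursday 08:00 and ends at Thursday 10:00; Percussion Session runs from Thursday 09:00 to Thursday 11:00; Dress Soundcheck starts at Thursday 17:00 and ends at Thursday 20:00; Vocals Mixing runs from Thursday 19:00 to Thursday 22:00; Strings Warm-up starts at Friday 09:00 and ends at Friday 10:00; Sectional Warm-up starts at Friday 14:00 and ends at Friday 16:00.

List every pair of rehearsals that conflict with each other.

Sorted by start: Woodwind Soundcheck, Brass Tracking, Tech Session, Tech Tracking, Percussion Session, Dress Soundcheck, Vocals Mixing, Strings Warm-up, Sectional Warm-up.
Brass Tracking starts after Woodwind Soundcheck ends, so nothing later overlaps Woodwind Soundcheck either.
Tech Session starts after Brass Tracking ends, so nothing later overlaps Brass Tracking either.
Tech Tracking starts after Tech Session ends, so nothing later overlaps Tech Session either.
Percussion Session starts before Tech Tracking ends → Tech Tracking and Percussion Session overlap.
Dress Soundcheck starts after Tech Tracking ends, so nothing later overlaps Tech Tracking either.
Dress Soundcheck starts after Percussion Session ends, so nothing later overlaps Percussion Session either.
Vocals Mixing starts before Dress Soundcheck ends → Dress Soundcheck and Vocals Mixing overlap.
Strings Warm-up starts after Dress Soundcheck ends, so nothing later overlaps Dress Soundcheck either.
Strings Warm-up starts after Vocals Mixing ends, so nothing later overlaps Vocals Mixing either.
Sectional Warm-up starts after Strings Warm-up ends.

Dress Soundcheck & Vocals Mixing, Percussion Session & Tech Tracking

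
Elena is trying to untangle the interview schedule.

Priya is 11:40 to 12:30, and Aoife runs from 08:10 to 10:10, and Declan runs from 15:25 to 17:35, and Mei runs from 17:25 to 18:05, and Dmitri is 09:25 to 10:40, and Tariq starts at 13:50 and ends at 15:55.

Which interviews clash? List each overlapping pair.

Check each pair: they overlap iff neither finishes before the other starts.
Sorted by start: Aoife, Dmitri, Priya, Tariq, Declan, Mei.
Dmitri starts before Aoife ends → Aoife and Dmitri overlap.
Priya starts after Aoife ends, so Aoife has no further overlaps.
Priya starts after Dmitri ends, so Dmitri has no further overlaps.
Tariq starts after Priya ends, so Priya has no further overlaps.
Declan starts before Tariq ends → Tariq and Declan overlap.
Mei starts after Tariq ends.
Mei starts before Declan ends → Declan and Mei overlap.

Aoife & Dmitri, Declan & Mei, Declan & Tariq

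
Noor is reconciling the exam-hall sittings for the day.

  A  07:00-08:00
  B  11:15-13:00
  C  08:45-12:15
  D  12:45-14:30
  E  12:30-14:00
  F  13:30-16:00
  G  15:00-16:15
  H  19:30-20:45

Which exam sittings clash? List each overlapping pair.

Sorted by start: A, C, B, E, D, F, G, H.
C starts after A ends, so A has no further overlaps.
B starts before C ends → C and B overlap.
E starts after C ends, so C has no further overlaps.
E starts before B ends → B and E overlap.
D starts before B ends → B and D overlap.
F starts after B ends, so B has no further overlaps.
D starts before E ends → E and D overlap.
F starts before E ends → E and F overlap.
G starts after E ends, so E has no further overlaps.
F starts before D ends → D and F overlap.
G starts after D ends, so D has no further overlaps.
G starts before F ends → F and G overlap.
H starts after F ends.
H starts after G ends.

B & C, B & D, B & E, D & E, D & F, E & F, F & G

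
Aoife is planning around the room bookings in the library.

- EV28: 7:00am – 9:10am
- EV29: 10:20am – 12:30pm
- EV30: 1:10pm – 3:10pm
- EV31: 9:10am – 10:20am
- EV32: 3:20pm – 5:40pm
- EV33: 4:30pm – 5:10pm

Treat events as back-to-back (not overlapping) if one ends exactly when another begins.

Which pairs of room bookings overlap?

EV32 & EV33

Sorted by start: EV28, EV31, EV29, EV30, EV32, EV33.
EV31 starts exactly when EV28 ends (back-to-back, no overlap), so nothing later overlaps EV28 either.
EV29 starts exactly when EV31 ends (back-to-back, no overlap), so nothing later overlaps EV31 either.
EV30 starts after EV29 ends, so nothing later overlaps EV29 either.
EV32 starts after EV30 ends, so nothing later overlaps EV30 either.
EV33 starts before EV32 ends → EV32 and EV33 overlap.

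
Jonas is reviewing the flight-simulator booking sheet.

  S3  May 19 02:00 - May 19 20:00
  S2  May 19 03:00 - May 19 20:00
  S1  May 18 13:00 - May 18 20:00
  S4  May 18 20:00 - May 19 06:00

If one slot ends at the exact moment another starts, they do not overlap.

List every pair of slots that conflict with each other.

Sorted by start: S1, S4, S3, S2.
S4 starts exactly when S1 ends (back-to-back, no overlap); S1 is clear from here.
S3 starts before S4 ends → S4 and S3 overlap.
S2 starts before S4 ends → S4 and S2 overlap.
S2 starts before S3 ends → S3 and S2 overlap.

S2 & S3, S2 & S4, S3 & S4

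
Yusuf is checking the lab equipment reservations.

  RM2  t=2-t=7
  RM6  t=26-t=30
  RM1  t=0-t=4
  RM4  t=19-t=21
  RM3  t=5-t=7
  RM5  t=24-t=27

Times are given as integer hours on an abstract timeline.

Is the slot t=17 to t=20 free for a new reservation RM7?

No — it overlaps RM4

RM1: ends t=4 at or before RM7 starts t=17 → clear.
RM2: ends t=7 at or before RM7 starts t=17 → clear.
RM3: ends t=7 at or before RM7 starts t=17 → clear.
RM4: starts t=19 before RM7 ends t=20, and ends t=21 after RM7 starts t=17 → overlap.
RM5: starts t=24 at or after RM7 ends t=20 → clear.
RM6: starts t=26 at or after RM7 ends t=20 → clear.
RM7 overlaps RM4.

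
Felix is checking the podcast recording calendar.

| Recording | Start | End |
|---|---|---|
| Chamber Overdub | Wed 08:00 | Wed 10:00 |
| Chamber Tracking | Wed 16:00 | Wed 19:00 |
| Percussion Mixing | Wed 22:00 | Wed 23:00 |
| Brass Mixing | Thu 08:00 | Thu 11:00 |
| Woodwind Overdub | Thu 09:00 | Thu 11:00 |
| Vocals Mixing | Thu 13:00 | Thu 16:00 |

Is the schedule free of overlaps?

Two intervals overlap when each starts before the other ends.
Sorted by start: Chamber Overdub, Chamber Tracking, Percussion Mixing, Brass Mixing, Woodwind Overdub, Vocals Mixing.
Chamber Tracking starts after Chamber Overdub ends, so Chamber Overdub has no further overlaps.
Percussion Mixing starts after Chamber Tracking ends, so Chamber Tracking has no further overlaps.
Brass Mixing starts after Percussion Mixing ends, so Percussion Mixing has no further overlaps.
Woodwind Overdub starts before Brass Mixing ends → Brass Mixing and Woodwind Overdub overlap.
That's a conflict, so the schedule is not conflict-free.

No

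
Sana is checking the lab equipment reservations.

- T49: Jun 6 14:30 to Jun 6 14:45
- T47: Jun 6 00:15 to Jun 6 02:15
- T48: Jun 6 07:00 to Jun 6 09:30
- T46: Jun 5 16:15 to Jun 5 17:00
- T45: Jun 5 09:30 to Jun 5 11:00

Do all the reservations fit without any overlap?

Sorted by start: T45, T46, T47, T48, T49.
T46 starts after T45 ends, so nothing later overlaps T45 either.
T47 starts after T46 ends, so nothing later overlaps T46 either.
T48 starts after T47 ends, so nothing later overlaps T47 either.
T49 starts after T48 ends.
Every pair is clear; the schedule has no overlaps.

Yes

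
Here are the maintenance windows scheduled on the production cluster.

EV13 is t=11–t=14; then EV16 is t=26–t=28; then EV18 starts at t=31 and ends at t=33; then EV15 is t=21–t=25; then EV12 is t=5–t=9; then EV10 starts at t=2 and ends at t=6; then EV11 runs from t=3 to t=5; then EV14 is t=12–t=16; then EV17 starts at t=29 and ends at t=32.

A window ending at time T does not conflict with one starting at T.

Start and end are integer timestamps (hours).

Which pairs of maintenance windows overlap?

EV10 & EV11, EV10 & EV12, EV13 & EV14, EV17 & EV18

Two intervals overlap when each starts before the other ends.
Sorted by start: EV10, EV11, EV12, EV13, EV14, EV15, EV16, EV17, EV18.
EV11 starts before EV10 ends → EV10 and EV11 overlap.
EV12 starts before EV10 ends → EV10 and EV12 overlap.
EV13 starts after EV10 ends — done with EV10.
EV12 starts exactly when EV11 ends (back-to-back, no overlap) — done with EV11.
EV13 starts after EV12 ends — done with EV12.
EV14 starts before EV13 ends → EV13 and EV14 overlap.
EV15 starts after EV13 ends — done with EV13.
EV15 starts after EV14 ends — done with EV14.
EV16 starts after EV15 ends — done with EV15.
EV17 starts after EV16 ends — done with EV16.
EV18 starts before EV17 ends → EV17 and EV18 overlap.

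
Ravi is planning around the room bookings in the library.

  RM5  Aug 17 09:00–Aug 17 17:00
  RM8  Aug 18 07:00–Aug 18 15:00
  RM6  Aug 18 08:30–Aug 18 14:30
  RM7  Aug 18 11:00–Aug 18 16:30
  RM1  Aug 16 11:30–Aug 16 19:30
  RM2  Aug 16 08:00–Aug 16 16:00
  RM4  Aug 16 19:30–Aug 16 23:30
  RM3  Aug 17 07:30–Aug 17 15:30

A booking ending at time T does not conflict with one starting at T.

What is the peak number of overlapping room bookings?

Sweep the timeline, counting +1 at each start and −1 at each end (ends before starts at a tie):
Aug 16 08:00 start RM2 → 1
Aug 16 11:30 start RM1 → 2
Aug 16 16:00 end RM2 → 1
Aug 16 19:30 end RM1 → 0
Aug 16 19:30 start RM4 → 1
Aug 16 23:30 end RM4 → 0
Aug 17 07:30 start RM3 → 1
Aug 17 09:00 start RM5 → 2
Aug 17 15:30 end RM3 → 1
Aug 17 17:00 end RM5 → 0
Aug 18 07:00 start RM8 → 1
Aug 18 08:30 start RM6 → 2
Aug 18 11:00 start RM7 → 3
Aug 18 14:30 end RM6 → 2
Aug 18 15:00 end RM8 → 1
Aug 18 16:30 end RM7 → 0
Peak is 3, at Aug 18 11:00 (RM6, RM7, RM8).

3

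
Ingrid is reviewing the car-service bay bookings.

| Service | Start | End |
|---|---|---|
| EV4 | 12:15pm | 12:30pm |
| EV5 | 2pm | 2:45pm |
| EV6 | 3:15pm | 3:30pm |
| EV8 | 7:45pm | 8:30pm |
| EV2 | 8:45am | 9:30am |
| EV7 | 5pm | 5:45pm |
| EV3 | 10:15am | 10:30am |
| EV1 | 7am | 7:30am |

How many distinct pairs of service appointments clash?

Two intervals overlap when each starts before the other ends.
Sorted by start: EV1, EV2, EV3, EV4, EV5, EV6, EV7, EV8.
EV2 starts after EV1 ends, so EV1 has no further overlaps.
EV3 starts after EV2 ends, so EV2 has no further overlaps.
EV4 starts after EV3 ends, so EV3 has no further overlaps.
EV5 starts after EV4 ends, so EV4 has no further overlaps.
EV6 starts after EV5 ends, so EV5 has no further overlaps.
EV7 starts after EV6 ends, so EV6 has no further overlaps.
EV8 starts after EV7 ends.
No pair overlaps.

0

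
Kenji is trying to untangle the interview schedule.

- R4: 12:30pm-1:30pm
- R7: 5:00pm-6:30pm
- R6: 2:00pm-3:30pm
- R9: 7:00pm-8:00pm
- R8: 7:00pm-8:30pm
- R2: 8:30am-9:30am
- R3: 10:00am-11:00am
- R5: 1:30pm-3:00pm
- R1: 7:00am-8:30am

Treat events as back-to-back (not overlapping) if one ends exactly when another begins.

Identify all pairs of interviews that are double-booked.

Sorted by start: R1, R2, R3, R4, R5, R6, R7, R8, R9.
R2 starts exactly when R1 ends (back-to-back, no overlap); R1 is clear from here.
R3 starts after R2 ends; R2 is clear from here.
R4 starts after R3 ends; R3 is clear from here.
R5 starts exactly when R4 ends (back-to-back, no overlap); R4 is clear from here.
R6 starts before R5 ends → R5 and R6 overlap.
R7 starts after R5 ends; R5 is clear from here.
R7 starts after R6 ends; R6 is clear from here.
R8 starts after R7 ends; R7 is clear from here.
R9 starts before R8 ends → R8 and R9 overlap.

R5 & R6, R8 & R9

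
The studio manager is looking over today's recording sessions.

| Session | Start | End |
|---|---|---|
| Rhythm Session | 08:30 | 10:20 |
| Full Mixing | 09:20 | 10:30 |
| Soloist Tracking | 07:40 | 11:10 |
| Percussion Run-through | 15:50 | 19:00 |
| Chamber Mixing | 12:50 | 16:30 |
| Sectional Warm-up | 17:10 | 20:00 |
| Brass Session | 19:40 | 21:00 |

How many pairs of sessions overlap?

6

Sorted by start: Soloist Tracking, Rhythm Session, Full Mixing, Chamber Mixing, Percussion Run-through, Sectional Warm-up, Brass Session.
Rhythm Session starts before Soloist Tracking ends → Soloist Tracking and Rhythm Session overlap.
Full Mixing starts before Soloist Tracking ends → Soloist Tracking and Full Mixing overlap.
Chamber Mixing starts after Soloist Tracking ends, so Soloist Tracking has no further overlaps.
Full Mixing starts before Rhythm Session ends → Rhythm Session and Full Mixing overlap.
Chamber Mixing starts after Rhythm Session ends, so Rhythm Session has no further overlaps.
Chamber Mixing starts after Full Mixing ends, so Full Mixing has no further overlaps.
Percussion Run-through starts before Chamber Mixing ends → Chamber Mixing and Percussion Run-through overlap.
Sectional Warm-up starts after Chamber Mixing ends, so Chamber Mixing has no further overlaps.
Sectional Warm-up starts before Percussion Run-through ends → Percussion Run-through and Sectional Warm-up overlap.
Brass Session starts after Percussion Run-through ends.
Brass Session starts before Sectional Warm-up ends → Sectional Warm-up and Brass Session overlap.
Overlapping pairs: Brass Session & Sectional Warm-up, Chamber Mixing & Percussion Run-through, Full Mixing & Rhythm Session, Full Mixing & Soloist Tracking, Percussion Run-through & Sectional Warm-up, Rhythm Session & Soloist Tracking — 6 in total.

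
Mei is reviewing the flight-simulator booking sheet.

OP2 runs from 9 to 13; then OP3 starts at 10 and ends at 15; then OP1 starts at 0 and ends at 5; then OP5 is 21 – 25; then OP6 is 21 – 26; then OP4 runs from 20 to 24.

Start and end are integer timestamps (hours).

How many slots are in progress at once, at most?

3

Walk through starts and ends in time order (an end at T is processed before a start at T):
0 start OP1 → 1
5 end OP1 → 0
9 start OP2 → 1
10 start OP3 → 2
13 end OP2 → 1
15 end OP3 → 0
20 start OP4 → 1
21 start OP5 → 2
21 start OP6 → 3
24 end OP4 → 2
25 end OP5 → 1
26 end OP6 → 0
Peak is 3, at 21 (OP4, OP5, OP6).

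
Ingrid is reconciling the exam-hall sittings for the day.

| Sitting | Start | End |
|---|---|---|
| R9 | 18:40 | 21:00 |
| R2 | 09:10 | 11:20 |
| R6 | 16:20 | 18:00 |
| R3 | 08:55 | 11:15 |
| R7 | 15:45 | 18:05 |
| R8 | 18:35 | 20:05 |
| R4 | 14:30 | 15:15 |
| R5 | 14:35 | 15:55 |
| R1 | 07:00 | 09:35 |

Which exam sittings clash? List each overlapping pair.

R1 & R2, R1 & R3, R2 & R3, R4 & R5, R5 & R7, R6 & R7, R8 & R9

Sorted by start: R1, R3, R2, R4, R5, R7, R6, R8, R9.
R3 starts before R1 ends → R1 and R3 overlap.
R2 starts before R1 ends → R1 and R2 overlap.
R4 starts after R1 ends, so nothing later overlaps R1 either.
R2 starts before R3 ends → R3 and R2 overlap.
R4 starts after R3 ends, so nothing later overlaps R3 either.
R4 starts after R2 ends, so nothing later overlaps R2 either.
R5 starts before R4 ends → R4 and R5 overlap.
R7 starts after R4 ends, so nothing later overlaps R4 either.
R7 starts before R5 ends → R5 and R7 overlap.
R6 starts after R5 ends, so nothing later overlaps R5 either.
R6 starts before R7 ends → R7 and R6 overlap.
R8 starts after R7 ends, so nothing later overlaps R7 either.
R8 starts after R6 ends, so nothing later overlaps R6 either.
R9 starts before R8 ends → R8 and R9 overlap.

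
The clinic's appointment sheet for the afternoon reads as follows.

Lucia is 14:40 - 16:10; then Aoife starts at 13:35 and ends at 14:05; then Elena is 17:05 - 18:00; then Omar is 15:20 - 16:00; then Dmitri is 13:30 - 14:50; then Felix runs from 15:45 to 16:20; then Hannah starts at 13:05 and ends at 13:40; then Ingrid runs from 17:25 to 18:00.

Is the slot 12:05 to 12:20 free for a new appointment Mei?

Hannah: starts 13:05 at or after Mei ends 12:20 → clear.
Dmitri: starts 13:30 at or after Mei ends 12:20 → clear.
Aoife: starts 13:35 at or after Mei ends 12:20 → clear.
Lucia: starts 14:40 at or after Mei ends 12:20 → clear.
Omar: starts 15:20 at or after Mei ends 12:20 → clear.
Felix: starts 15:45 at or after Mei ends 12:20 → clear.
Elena: starts 17:05 at or after Mei ends 12:20 → clear.
Ingrid: starts 17:25 at or after Mei ends 12:20 → clear.

Yes — the slot is free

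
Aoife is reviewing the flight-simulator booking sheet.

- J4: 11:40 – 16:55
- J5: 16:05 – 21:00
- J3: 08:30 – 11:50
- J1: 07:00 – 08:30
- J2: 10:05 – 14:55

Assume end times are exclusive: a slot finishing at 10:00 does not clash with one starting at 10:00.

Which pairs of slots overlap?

Sorted by start: J1, J3, J2, J4, J5.
J3 starts exactly when J1 ends (back-to-back, no overlap), so nothing later overlaps J1 either.
J2 starts before J3 ends → J3 and J2 overlap.
J4 starts before J3 ends → J3 and J4 overlap.
J5 starts after J3 ends.
J4 starts before J2 ends → J2 and J4 overlap.
J5 starts after J2 ends.
J5 starts before J4 ends → J4 and J5 overlap.

J2 & J3, J2 & J4, J3 & J4, J4 & J5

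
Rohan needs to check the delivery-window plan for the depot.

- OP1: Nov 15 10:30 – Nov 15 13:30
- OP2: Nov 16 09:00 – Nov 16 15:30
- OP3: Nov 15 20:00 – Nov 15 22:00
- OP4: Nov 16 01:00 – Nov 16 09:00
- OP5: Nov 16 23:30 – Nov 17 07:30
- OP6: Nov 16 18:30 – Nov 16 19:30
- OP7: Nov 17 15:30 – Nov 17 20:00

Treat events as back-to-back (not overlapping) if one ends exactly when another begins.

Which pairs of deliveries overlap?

Check each pair: they overlap iff neither finishes before the other starts.
Sorted by start: OP1, OP3, OP4, OP2, OP6, OP5, OP7.
OP3 starts after OP1 ends, so nothing later overlaps OP1 either.
OP4 starts after OP3 ends, so nothing later overlaps OP3 either.
OP2 starts exactly when OP4 ends (back-to-back, no overlap), so nothing later overlaps OP4 either.
OP6 starts after OP2 ends, so nothing later overlaps OP2 either.
OP5 starts after OP6 ends, so nothing later overlaps OP6 either.
OP7 starts after OP5 ends.

no conflicts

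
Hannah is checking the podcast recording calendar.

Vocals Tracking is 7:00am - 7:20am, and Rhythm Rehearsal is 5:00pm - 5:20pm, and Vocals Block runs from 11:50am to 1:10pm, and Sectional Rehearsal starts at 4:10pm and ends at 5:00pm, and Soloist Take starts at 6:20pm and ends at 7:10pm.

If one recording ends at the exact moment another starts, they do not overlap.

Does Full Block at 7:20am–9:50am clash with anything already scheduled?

No — it doesn't clash with anything

Vocals Tracking: ends 7:20am at or before Full Block starts 7:20am → clear.
Vocals Block: starts 11:50am at or after Full Block ends 9:50am → clear.
Sectional Rehearsal: starts 4:10pm at or after Full Block ends 9:50am → clear.
Rhythm Rehearsal: starts 5:00pm at or after Full Block ends 9:50am → clear.
Soloist Take: starts 6:20pm at or after Full Block ends 9:50am → clear.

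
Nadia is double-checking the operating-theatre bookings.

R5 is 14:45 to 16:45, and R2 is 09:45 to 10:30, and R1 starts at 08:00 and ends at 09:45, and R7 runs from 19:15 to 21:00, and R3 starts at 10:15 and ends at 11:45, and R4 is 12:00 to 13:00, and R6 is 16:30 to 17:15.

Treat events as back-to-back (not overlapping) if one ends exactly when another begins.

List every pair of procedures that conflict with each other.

R2 & R3, R5 & R6

Sorted by start: R1, R2, R3, R4, R5, R6, R7.
R2 starts exactly when R1 ends (back-to-back, no overlap), so nothing later overlaps R1 either.
R3 starts before R2 ends → R2 and R3 overlap.
R4 starts after R2 ends, so nothing later overlaps R2 either.
R4 starts after R3 ends, so nothing later overlaps R3 either.
R5 starts after R4 ends, so nothing later overlaps R4 either.
R6 starts before R5 ends → R5 and R6 overlap.
R7 starts after R5 ends.
R7 starts after R6 ends.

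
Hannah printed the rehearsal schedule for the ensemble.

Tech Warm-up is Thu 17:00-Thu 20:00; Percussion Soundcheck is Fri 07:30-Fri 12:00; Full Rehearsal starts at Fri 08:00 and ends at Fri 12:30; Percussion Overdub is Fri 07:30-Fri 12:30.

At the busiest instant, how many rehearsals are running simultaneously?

Walk through starts and ends in time order (an end at T is processed before a start at T):
Thu 17:00 start Tech Warm-up → 1
Thu 20:00 end Tech Warm-up → 0
Fri 07:30 start Percussion Overdub → 1
Fri 07:30 start Percussion Soundcheck → 2
Fri 08:00 start Full Rehearsal → 3
Fri 12:00 end Percussion Soundcheck → 2
Fri 12:30 end Full Rehearsal → 1
Fri 12:30 end Percussion Overdub → 0
Peak is 3, at Fri 08:00 (Full Rehearsal, Percussion Overdub, Percussion Soundcheck).

3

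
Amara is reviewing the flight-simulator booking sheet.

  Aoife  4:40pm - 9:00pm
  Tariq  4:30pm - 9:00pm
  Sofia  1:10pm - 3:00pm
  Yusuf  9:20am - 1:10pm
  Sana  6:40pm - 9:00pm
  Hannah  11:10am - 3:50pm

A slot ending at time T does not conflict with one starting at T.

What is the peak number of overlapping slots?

Sort all start/end points and keep a running count:
9:20am start Yusuf → 1
11:10am start Hannah → 2
1:10pm end Yusuf → 1
1:10pm start Sofia → 2
3:00pm end Sofia → 1
3:50pm end Hannah → 0
4:30pm start Tariq → 1
4:40pm start Aoife → 2
6:40pm start Sana → 3
9:00pm end Aoife → 2
9:00pm end Sana → 1
9:00pm end Tariq → 0
Peak is 3, at 6:40pm (Aoife, Sana, Tariq).

3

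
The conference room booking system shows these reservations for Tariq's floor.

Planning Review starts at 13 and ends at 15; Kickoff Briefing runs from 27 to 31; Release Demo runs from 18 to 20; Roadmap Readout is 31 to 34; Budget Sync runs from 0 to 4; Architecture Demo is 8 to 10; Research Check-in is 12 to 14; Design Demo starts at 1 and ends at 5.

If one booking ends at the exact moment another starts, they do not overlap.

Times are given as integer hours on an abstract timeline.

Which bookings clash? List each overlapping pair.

Sorted by start: Budget Sync, Design Demo, Architecture Demo, Research Check-in, Planning Review, Release Demo, Kickoff Briefing, Roadmap Readout.
Design Demo starts before Budget Sync ends → Budget Sync and Design Demo overlap.
Architecture Demo starts after Budget Sync ends, so nothing later overlaps Budget Sync either.
Architecture Demo starts after Design Demo ends, so nothing later overlaps Design Demo either.
Research Check-in starts after Architecture Demo ends, so nothing later overlaps Architecture Demo either.
Planning Review starts before Research Check-in ends → Research Check-in and Planning Review overlap.
Release Demo starts after Research Check-in ends, so nothing later overlaps Research Check-in either.
Release Demo starts after Planning Review ends, so nothing later overlaps Planning Review either.
Kickoff Briefing starts after Release Demo ends, so nothing later overlaps Release Demo either.
Roadmap Readout starts exactly when Kickoff Briefing ends (back-to-back, no overlap).

Budget Sync & Design Demo, Planning Review & Research Check-in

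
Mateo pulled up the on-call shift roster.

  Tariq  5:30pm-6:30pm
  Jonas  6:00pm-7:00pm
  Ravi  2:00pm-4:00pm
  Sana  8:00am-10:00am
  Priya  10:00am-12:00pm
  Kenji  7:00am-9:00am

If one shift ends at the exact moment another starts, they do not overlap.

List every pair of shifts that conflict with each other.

Jonas & Tariq, Kenji & Sana

Sorted by start: Kenji, Sana, Priya, Ravi, Tariq, Jonas.
Sana starts before Kenji ends → Kenji and Sana overlap.
Priya starts after Kenji ends, so nothing later overlaps Kenji either.
Priya starts exactly when Sana ends (back-to-back, no overlap), so nothing later overlaps Sana either.
Ravi starts after Priya ends, so nothing later overlaps Priya either.
Tariq starts after Ravi ends, so nothing later overlaps Ravi either.
Jonas starts before Tariq ends → Tariq and Jonas overlap.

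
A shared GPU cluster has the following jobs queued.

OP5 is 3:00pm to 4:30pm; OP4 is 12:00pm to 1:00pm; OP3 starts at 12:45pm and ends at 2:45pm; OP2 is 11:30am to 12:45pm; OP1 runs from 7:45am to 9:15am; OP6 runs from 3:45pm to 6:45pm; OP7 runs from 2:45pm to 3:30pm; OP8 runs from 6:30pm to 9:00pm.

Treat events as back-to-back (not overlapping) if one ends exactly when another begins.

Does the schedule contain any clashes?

Sorted by start: OP1, OP2, OP4, OP3, OP7, OP5, OP6, OP8.
OP2 starts after OP1 ends, so OP1 has no further overlaps.
OP4 starts before OP2 ends → OP2 and OP4 overlap.
That's a conflict, so the schedule is not conflict-free.

Yes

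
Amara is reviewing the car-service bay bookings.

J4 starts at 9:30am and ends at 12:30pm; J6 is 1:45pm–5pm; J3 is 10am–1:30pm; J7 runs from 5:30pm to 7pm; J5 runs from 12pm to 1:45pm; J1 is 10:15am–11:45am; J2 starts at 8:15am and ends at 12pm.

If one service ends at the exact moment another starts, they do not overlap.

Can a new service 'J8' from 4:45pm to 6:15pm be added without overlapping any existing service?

J2: ends 12pm at or before J8 starts 4:45pm → clear.
J4: ends 12:30pm at or before J8 starts 4:45pm → clear.
J3: ends 1:30pm at or before J8 starts 4:45pm → clear.
J1: ends 11:45am at or before J8 starts 4:45pm → clear.
J5: ends 1:45pm at or before J8 starts 4:45pm → clear.
J6: starts 1:45pm before J8 ends 6:15pm, and ends 5pm after J8 starts 4:45pm → overlap.
J7: starts 5:30pm before J8 ends 6:15pm, and ends 7pm after J8 starts 4:45pm → overlap.
J8 overlaps J6, J7.

No — it overlaps J6, J7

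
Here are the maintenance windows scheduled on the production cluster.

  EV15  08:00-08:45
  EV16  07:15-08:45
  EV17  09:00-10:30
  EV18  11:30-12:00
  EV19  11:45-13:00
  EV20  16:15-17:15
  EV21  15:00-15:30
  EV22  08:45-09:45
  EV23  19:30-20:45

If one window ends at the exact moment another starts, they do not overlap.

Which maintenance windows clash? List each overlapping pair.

EV15 & EV16, EV17 & EV22, EV18 & EV19

Sorted by start: EV16, EV15, EV22, EV17, EV18, EV19, EV21, EV20, EV23.
EV15 starts before EV16 ends → EV16 and EV15 overlap.
EV22 starts exactly when EV16 ends (back-to-back, no overlap), so nothing later overlaps EV16 either.
EV22 starts exactly when EV15 ends (back-to-back, no overlap), so nothing later overlaps EV15 either.
EV17 starts before EV22 ends → EV22 and EV17 overlap.
EV18 starts after EV22 ends, so nothing later overlaps EV22 either.
EV18 starts after EV17 ends, so nothing later overlaps EV17 either.
EV19 starts before EV18 ends → EV18 and EV19 overlap.
EV21 starts after EV18 ends, so nothing later overlaps EV18 either.
EV21 starts after EV19 ends, so nothing later overlaps EV19 either.
EV20 starts after EV21 ends, so nothing later overlaps EV21 either.
EV23 starts after EV20 ends.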